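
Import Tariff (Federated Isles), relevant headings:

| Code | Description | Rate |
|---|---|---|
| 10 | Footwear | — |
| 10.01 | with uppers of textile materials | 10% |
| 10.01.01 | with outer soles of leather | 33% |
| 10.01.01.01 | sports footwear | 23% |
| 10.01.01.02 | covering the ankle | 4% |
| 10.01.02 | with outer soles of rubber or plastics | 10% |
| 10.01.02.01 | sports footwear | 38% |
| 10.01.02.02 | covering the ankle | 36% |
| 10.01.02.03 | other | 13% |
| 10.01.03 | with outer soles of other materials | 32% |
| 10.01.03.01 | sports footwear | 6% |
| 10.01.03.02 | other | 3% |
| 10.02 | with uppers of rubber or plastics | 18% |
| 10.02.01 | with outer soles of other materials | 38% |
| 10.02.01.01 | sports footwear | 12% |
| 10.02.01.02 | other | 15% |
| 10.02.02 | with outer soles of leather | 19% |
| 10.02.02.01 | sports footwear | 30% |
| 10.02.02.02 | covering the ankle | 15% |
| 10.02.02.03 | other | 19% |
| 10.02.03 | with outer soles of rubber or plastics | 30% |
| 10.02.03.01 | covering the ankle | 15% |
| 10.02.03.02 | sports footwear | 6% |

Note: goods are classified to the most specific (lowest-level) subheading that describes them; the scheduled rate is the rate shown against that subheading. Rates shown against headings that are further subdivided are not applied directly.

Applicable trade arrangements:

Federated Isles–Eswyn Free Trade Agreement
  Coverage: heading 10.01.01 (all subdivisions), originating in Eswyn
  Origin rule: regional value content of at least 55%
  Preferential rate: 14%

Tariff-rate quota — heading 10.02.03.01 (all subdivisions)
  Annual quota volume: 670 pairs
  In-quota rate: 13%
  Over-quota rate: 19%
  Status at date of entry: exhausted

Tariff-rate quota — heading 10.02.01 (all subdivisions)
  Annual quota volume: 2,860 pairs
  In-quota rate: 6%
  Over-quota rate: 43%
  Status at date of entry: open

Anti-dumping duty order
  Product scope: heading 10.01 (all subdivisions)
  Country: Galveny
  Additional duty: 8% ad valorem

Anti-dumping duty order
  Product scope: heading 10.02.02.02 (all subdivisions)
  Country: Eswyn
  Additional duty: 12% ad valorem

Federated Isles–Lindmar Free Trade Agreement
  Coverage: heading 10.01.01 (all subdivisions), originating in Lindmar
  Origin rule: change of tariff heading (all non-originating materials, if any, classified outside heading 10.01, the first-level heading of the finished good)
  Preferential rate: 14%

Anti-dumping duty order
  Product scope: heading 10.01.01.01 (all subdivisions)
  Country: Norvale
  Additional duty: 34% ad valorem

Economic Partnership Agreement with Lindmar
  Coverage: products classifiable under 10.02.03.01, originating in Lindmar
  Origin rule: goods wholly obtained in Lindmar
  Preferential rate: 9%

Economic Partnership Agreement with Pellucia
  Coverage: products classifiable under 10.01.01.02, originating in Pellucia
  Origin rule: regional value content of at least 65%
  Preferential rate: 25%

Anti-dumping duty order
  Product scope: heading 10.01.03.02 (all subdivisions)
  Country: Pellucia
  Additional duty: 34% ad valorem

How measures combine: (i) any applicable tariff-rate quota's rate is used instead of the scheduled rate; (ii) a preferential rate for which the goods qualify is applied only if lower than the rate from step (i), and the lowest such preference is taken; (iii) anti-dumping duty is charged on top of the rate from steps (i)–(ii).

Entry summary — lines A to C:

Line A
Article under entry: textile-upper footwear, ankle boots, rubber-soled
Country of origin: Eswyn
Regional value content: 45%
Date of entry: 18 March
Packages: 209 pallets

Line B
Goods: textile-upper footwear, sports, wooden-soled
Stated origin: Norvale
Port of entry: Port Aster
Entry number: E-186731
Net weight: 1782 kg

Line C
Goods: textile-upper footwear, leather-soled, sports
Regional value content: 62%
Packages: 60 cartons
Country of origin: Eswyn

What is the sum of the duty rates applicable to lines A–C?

56%

Line A: textile-upper → 10.01; rubber-soled → 10.01.02; ankle boots → 10.01.02.02. Scheduled 36%. Eswyn agreement on 10.01.01: 10.01.02.02 not covered. → 36%.
Line B: textile-upper → 10.01; wooden-soled → 10.01.03; sports → 10.01.03.01. Scheduled 6%. No special measure applies. → 6%.
Line C: textile-upper → 10.01; leather-soled → 10.01.01; sports → 10.01.01.01. Scheduled 23%. Eswyn agreement on 10.01.01: RVC ≥ 55% → 14% available; preferential 14%. → 14%.
Sum: 36% + 6% + 14% = 56%.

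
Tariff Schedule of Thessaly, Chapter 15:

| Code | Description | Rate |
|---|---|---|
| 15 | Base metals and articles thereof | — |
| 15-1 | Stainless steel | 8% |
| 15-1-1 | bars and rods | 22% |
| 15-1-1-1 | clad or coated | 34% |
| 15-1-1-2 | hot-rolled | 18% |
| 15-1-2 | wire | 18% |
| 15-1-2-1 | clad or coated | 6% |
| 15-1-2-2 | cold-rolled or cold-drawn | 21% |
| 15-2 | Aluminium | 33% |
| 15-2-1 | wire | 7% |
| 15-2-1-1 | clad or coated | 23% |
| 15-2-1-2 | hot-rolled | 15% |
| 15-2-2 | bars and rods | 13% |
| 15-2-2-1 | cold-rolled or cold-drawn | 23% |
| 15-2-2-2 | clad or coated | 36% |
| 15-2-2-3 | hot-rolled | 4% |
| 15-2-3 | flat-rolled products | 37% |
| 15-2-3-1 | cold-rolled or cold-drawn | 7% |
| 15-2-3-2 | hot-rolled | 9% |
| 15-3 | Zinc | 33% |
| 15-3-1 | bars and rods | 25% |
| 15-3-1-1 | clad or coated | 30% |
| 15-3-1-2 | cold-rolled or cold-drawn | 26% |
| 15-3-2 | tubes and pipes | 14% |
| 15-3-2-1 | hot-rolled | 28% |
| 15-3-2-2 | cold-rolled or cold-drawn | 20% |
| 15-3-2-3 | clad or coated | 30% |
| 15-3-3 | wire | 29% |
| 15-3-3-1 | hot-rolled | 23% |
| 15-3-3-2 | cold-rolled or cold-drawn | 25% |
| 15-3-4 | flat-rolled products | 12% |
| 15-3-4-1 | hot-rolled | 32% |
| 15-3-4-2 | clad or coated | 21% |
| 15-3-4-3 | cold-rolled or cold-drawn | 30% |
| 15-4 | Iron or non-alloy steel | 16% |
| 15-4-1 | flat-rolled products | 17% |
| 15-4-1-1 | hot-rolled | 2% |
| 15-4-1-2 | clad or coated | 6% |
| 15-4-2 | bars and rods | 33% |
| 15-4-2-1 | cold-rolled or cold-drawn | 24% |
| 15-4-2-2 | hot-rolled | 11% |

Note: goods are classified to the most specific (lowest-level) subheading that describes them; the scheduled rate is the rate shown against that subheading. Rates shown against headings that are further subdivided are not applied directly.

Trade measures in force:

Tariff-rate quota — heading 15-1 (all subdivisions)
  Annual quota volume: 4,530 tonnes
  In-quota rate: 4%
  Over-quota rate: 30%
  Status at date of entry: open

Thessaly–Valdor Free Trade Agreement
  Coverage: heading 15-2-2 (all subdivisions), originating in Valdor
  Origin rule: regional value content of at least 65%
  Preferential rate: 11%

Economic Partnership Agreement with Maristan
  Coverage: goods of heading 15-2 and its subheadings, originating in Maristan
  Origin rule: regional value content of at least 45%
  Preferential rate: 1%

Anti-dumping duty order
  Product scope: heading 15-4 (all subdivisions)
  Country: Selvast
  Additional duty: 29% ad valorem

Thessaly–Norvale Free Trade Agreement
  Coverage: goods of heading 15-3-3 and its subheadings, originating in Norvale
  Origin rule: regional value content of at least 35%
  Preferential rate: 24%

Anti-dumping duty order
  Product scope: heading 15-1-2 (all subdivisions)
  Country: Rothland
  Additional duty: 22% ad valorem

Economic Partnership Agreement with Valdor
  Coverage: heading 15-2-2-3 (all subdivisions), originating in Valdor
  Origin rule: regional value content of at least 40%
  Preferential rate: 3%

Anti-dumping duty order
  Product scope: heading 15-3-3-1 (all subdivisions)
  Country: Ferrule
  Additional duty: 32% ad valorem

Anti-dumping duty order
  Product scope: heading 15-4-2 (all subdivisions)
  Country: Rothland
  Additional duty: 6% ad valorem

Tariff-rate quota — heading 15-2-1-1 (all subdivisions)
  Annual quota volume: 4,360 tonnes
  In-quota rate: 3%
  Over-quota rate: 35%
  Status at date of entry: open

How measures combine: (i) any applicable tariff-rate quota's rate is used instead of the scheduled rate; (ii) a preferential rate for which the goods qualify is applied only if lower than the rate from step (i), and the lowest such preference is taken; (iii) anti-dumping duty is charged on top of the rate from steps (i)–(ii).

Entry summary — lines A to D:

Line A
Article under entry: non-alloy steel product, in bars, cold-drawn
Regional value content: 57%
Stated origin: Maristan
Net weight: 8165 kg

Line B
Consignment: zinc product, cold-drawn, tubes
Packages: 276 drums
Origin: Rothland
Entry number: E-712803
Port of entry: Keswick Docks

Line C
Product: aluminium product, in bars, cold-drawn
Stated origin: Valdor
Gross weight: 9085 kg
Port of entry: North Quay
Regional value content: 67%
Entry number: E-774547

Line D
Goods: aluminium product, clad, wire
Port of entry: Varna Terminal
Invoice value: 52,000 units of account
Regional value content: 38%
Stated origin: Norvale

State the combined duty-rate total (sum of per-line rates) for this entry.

58%

Line A: non-alloy steel → 15-4; in bars → 15-4-2; cold-drawn → 15-4-2-1. Scheduled 24%. Maristan agreement on 15-2: 15-4-2-1 not covered. → 24%.
Line B: zinc → 15-3; tubes → 15-3-2; cold-drawn → 15-3-2-2. Scheduled 20%. No special measure applies. → 20%.
Line C: aluminium → 15-2; in bars → 15-2-2; cold-drawn → 15-2-2-1. Scheduled 23%. Valdor agreement on 15-2-2: RVC ≥ 65% → 11% available; Valdor agreement on 15-2-2-3: 15-2-2-1 not covered; preferential 11%. → 11%.
Line D: aluminium → 15-2; wire → 15-2-1; clad → 15-2-1-1. Scheduled 23%. quota on 15-2-1-1 open → in-quota 3%; Norvale agreement on 15-3-3: 15-2-1-1 not covered. → 3%.
Sum: 24% + 20% + 11% + 3% = 58%.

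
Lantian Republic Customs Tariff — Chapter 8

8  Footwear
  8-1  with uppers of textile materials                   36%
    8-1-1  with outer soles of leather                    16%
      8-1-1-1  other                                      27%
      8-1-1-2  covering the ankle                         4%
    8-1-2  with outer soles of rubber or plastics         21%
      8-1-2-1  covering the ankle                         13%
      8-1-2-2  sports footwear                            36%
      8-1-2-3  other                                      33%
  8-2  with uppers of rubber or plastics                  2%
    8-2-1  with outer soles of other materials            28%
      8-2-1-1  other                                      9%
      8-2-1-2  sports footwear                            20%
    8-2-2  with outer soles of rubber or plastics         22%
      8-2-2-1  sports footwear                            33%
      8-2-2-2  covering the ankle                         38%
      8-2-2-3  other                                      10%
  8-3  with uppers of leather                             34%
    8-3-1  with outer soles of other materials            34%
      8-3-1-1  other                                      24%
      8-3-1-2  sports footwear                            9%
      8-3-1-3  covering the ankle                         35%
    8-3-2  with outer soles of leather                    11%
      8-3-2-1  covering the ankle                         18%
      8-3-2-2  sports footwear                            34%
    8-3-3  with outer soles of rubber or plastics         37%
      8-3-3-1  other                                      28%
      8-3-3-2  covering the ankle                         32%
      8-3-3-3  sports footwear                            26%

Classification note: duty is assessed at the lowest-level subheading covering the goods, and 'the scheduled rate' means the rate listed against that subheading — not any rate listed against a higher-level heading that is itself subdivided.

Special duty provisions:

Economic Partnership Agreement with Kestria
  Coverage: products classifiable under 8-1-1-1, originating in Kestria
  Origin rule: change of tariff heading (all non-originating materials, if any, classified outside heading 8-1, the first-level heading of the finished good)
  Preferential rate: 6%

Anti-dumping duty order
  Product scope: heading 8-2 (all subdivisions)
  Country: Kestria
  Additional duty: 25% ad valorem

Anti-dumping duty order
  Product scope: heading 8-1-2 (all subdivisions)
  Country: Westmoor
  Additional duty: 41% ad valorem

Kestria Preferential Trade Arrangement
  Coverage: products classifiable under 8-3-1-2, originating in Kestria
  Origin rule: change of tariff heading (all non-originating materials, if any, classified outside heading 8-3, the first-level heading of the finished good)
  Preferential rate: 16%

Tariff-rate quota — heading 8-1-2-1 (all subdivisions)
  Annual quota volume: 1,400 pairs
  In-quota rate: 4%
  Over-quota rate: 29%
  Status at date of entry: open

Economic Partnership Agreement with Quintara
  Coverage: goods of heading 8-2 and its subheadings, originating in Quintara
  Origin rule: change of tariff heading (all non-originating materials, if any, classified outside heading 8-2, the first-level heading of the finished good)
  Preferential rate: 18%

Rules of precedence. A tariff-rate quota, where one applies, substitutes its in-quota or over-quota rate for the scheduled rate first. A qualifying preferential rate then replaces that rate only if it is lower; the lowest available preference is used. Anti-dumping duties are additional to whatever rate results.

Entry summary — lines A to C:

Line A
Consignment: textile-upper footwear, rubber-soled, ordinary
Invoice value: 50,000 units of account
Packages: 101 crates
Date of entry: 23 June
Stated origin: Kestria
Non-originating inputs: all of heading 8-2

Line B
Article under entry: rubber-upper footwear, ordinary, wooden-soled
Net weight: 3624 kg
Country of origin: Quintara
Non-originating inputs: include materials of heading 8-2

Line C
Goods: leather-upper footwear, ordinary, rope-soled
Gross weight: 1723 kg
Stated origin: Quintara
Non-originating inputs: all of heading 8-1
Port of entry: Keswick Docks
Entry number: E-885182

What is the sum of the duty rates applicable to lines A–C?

Line A: textile-upper → 8-1; rubber-soled → 8-1-2; ordinary → 8-1-2-3. Scheduled 33%. Kestria agreement on 8-1-1-1: 8-1-2-3 not covered; Kestria agreement on 8-3-1-2: 8-1-2-3 not covered. → 33%.
Line B: rubber-upper → 8-2; wooden-soled → 8-2-1; ordinary → 8-2-1-1. Scheduled 9%. Quintara agreement on 8-2: CTH not met. → 9%.
Line C: leather-upper → 8-3; rope-soled → 8-3-1; ordinary → 8-3-1-1. Scheduled 24%. Quintara agreement on 8-2: 8-3-1-1 not covered. → 24%.
Sum: 33% + 9% + 24% = 66%.

66%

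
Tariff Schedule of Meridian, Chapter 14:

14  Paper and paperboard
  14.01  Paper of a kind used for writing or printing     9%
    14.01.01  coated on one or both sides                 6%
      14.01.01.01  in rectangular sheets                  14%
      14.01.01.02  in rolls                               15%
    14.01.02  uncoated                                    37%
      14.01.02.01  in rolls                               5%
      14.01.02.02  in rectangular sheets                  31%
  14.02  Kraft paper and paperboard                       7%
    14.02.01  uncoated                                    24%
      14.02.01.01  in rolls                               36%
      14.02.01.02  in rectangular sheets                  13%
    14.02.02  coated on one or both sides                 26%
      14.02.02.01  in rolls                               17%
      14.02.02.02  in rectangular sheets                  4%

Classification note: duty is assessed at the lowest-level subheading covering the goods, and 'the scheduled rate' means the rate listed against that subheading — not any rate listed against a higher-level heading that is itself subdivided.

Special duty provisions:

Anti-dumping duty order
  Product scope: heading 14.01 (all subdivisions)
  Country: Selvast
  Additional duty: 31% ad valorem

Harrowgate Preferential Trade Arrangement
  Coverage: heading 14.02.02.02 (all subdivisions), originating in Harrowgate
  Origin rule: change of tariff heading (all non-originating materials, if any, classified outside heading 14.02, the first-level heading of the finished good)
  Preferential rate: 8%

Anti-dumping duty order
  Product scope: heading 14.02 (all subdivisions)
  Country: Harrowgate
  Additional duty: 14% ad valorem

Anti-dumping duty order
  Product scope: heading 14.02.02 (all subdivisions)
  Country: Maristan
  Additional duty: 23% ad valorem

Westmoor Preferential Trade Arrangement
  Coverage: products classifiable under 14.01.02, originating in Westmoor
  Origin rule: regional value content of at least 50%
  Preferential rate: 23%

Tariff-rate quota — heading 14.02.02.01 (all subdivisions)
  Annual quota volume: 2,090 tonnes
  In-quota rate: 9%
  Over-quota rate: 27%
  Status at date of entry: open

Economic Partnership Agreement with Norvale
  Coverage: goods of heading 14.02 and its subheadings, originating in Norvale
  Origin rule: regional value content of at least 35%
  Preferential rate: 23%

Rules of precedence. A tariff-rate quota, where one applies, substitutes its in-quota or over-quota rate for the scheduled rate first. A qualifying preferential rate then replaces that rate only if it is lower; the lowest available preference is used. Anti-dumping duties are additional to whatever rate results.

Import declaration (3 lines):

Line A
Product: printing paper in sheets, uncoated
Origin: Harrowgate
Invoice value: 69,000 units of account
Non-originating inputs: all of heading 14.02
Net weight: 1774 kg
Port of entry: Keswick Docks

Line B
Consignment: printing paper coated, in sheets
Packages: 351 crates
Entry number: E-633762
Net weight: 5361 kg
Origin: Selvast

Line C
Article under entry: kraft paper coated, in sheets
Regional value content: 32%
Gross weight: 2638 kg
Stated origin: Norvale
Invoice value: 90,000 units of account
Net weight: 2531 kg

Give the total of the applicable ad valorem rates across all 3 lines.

Line A: printing paper → 14.01; uncoated → 14.01.02; in sheets → 14.01.02.02. Scheduled 31%. Harrowgate agreement on 14.02.02.02: 14.01.02.02 not covered. → 31%.
Line B: printing paper → 14.01; coated → 14.01.01; in sheets → 14.01.01.01. Scheduled 14%. anti-dumping (Selvast, 14.01): +31%; total 14% + 31% = 45%. → 45%.
Line C: kraft paper → 14.02; coated → 14.02.02; in sheets → 14.02.02.02. Scheduled 4%. Norvale agreement on 14.02: RVC < 35%. → 4%.
Sum: 31% + 45% + 4% = 80%.

80%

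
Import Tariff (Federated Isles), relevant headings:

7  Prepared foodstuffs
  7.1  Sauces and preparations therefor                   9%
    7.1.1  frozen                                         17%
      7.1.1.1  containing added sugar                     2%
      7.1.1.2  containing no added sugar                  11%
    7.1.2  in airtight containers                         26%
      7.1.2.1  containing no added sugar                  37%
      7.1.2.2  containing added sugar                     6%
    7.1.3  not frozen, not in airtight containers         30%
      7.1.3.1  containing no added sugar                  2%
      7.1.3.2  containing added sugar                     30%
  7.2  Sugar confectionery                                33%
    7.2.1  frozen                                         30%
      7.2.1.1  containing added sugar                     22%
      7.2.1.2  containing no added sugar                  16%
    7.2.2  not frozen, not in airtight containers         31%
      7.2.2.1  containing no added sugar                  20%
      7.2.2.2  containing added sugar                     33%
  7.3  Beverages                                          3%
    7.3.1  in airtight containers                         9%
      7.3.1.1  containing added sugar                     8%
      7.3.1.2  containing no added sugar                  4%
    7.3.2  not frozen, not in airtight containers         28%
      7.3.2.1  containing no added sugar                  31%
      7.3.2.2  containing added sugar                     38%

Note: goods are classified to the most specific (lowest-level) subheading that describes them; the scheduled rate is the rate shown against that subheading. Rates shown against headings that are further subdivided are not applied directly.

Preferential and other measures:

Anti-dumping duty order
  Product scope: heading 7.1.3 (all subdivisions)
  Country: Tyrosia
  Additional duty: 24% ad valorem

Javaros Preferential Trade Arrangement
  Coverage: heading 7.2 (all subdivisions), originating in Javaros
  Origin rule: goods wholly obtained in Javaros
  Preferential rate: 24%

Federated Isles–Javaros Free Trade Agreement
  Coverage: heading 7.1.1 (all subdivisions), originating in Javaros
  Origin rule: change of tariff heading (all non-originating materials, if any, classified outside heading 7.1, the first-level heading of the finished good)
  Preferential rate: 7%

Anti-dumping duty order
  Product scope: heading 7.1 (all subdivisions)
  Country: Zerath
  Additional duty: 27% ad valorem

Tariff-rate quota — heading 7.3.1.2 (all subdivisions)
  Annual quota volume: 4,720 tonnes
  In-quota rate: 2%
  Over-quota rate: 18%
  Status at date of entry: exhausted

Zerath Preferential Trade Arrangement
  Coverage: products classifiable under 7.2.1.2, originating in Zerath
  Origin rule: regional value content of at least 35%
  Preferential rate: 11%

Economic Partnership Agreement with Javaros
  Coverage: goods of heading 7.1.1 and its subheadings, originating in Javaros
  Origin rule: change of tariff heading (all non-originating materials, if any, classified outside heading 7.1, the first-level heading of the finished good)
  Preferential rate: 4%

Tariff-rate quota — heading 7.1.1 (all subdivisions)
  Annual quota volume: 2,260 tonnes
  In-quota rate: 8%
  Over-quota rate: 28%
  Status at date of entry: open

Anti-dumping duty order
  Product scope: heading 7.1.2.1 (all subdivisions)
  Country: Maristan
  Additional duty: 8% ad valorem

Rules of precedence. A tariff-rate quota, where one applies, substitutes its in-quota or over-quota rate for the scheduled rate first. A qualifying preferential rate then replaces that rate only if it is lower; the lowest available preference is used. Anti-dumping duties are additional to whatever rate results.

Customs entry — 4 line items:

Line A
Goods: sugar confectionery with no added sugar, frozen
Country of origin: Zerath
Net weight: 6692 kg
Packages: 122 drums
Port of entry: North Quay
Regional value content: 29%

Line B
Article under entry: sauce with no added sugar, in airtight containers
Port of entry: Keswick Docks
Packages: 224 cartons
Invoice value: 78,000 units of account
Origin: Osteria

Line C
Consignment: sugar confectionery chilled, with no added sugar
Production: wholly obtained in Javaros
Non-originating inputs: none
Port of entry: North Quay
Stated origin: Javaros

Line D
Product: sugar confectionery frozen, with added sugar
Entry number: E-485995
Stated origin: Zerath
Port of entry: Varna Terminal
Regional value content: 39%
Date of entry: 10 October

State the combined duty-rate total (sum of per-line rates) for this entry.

Line A: sugar confectionery → 7.2; frozen → 7.2.1; with no added sugar → 7.2.1.2. Scheduled 16%. Zerath agreement on 7.2.1.2: RVC < 35%. → 16%.
Line B: sauce → 7.1; in airtight containers → 7.1.2; with no added sugar → 7.1.2.1. Scheduled 37%. No special measure applies. → 37%.
Line C: sugar confectionery → 7.2; chilled → 7.2.2; with no added sugar → 7.2.2.1. Scheduled 20%. Javaros agreement on 7.2: wholly obtained → 24% available; Javaros agreement on 7.1.1: 7.2.2.1 not covered; Javaros agreement on 7.1.1: 7.2.2.1 not covered; preference 24% not lower than 20% → no reduction. → 20%.
Line D: sugar confectionery → 7.2; frozen → 7.2.1; with added sugar → 7.2.1.1. Scheduled 22%. Zerath agreement on 7.2.1.2: 7.2.1.1 not covered. → 22%.
Sum: 16% + 37% + 20% + 22% = 95%.

95%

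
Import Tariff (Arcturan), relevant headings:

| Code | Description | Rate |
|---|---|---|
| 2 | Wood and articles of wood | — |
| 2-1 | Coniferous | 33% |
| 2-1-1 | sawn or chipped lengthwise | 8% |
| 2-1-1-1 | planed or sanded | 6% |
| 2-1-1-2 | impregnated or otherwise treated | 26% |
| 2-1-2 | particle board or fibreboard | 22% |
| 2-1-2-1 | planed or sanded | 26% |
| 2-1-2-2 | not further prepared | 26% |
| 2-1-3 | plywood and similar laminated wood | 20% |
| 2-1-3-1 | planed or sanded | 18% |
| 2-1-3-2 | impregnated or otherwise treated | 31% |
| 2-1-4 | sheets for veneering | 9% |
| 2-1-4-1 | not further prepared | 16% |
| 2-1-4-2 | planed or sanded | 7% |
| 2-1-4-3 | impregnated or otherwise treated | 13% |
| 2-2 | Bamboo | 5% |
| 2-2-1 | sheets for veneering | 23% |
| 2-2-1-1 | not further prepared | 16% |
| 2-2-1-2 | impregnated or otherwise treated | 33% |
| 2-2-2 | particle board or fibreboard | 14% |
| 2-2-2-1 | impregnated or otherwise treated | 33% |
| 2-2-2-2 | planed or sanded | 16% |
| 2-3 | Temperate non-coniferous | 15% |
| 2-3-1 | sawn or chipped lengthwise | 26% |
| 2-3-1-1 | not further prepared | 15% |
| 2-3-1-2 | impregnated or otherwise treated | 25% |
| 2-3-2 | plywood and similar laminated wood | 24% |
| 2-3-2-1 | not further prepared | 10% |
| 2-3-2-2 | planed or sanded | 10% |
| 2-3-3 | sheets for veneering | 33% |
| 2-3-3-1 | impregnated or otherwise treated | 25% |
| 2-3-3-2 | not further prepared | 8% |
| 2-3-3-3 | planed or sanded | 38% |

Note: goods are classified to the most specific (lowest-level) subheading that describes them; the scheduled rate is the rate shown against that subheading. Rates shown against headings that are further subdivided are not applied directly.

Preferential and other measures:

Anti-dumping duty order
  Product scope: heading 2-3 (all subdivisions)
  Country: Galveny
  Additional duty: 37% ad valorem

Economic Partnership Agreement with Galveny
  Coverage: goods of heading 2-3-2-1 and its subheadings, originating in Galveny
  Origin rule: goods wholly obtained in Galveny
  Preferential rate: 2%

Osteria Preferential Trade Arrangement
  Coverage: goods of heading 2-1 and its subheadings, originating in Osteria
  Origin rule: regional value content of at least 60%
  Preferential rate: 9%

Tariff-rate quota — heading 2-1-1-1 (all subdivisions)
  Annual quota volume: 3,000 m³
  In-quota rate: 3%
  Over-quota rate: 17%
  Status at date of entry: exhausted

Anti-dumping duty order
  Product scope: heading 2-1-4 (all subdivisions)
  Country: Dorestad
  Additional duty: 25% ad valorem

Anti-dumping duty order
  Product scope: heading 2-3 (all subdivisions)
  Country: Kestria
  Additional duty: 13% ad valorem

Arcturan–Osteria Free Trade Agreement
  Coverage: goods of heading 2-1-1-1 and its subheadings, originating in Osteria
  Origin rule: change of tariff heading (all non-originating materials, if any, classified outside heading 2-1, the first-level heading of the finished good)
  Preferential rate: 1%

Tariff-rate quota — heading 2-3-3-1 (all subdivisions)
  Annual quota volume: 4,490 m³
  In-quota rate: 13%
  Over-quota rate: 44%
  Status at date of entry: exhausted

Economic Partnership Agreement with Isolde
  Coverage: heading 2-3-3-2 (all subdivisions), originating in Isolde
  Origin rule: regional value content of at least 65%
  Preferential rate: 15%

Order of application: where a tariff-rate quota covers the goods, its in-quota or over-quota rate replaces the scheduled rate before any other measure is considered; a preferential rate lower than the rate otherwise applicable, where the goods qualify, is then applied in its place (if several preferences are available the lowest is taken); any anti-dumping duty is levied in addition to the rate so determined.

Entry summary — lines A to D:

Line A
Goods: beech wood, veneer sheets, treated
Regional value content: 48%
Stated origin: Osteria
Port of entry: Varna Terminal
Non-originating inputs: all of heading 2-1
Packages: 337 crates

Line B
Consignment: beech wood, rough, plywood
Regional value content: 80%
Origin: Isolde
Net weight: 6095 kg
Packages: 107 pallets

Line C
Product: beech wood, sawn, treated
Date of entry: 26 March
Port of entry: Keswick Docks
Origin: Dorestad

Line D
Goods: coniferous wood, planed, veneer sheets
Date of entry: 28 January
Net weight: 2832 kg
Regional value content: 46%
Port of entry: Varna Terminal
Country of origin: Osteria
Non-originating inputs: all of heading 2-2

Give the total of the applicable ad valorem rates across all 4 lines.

86%

Line A: beech → 2-3; veneer sheets → 2-3-3; treated → 2-3-3-1. Scheduled 25%. quota on 2-3-3-1 exhausted → over-quota 44%; Osteria agreement on 2-1: 2-3-3-1 not covered; Osteria agreement on 2-1-1-1: 2-3-3-1 not covered. → 44%.
Line B: beech → 2-3; plywood → 2-3-2; rough → 2-3-2-1. Scheduled 10%. Isolde agreement on 2-3-3-2: 2-3-2-1 not covered. → 10%.
Line C: beech → 2-3; sawn → 2-3-1; treated → 2-3-1-2. Scheduled 25%. No special measure applies. → 25%.
Line D: coniferous → 2-1; veneer sheets → 2-1-4; planed → 2-1-4-2. Scheduled 7%. Osteria agreement on 2-1: RVC < 60%; Osteria agreement on 2-1-1-1: 2-1-4-2 not covered. → 7%.
Sum: 44% + 10% + 25% + 7% = 86%.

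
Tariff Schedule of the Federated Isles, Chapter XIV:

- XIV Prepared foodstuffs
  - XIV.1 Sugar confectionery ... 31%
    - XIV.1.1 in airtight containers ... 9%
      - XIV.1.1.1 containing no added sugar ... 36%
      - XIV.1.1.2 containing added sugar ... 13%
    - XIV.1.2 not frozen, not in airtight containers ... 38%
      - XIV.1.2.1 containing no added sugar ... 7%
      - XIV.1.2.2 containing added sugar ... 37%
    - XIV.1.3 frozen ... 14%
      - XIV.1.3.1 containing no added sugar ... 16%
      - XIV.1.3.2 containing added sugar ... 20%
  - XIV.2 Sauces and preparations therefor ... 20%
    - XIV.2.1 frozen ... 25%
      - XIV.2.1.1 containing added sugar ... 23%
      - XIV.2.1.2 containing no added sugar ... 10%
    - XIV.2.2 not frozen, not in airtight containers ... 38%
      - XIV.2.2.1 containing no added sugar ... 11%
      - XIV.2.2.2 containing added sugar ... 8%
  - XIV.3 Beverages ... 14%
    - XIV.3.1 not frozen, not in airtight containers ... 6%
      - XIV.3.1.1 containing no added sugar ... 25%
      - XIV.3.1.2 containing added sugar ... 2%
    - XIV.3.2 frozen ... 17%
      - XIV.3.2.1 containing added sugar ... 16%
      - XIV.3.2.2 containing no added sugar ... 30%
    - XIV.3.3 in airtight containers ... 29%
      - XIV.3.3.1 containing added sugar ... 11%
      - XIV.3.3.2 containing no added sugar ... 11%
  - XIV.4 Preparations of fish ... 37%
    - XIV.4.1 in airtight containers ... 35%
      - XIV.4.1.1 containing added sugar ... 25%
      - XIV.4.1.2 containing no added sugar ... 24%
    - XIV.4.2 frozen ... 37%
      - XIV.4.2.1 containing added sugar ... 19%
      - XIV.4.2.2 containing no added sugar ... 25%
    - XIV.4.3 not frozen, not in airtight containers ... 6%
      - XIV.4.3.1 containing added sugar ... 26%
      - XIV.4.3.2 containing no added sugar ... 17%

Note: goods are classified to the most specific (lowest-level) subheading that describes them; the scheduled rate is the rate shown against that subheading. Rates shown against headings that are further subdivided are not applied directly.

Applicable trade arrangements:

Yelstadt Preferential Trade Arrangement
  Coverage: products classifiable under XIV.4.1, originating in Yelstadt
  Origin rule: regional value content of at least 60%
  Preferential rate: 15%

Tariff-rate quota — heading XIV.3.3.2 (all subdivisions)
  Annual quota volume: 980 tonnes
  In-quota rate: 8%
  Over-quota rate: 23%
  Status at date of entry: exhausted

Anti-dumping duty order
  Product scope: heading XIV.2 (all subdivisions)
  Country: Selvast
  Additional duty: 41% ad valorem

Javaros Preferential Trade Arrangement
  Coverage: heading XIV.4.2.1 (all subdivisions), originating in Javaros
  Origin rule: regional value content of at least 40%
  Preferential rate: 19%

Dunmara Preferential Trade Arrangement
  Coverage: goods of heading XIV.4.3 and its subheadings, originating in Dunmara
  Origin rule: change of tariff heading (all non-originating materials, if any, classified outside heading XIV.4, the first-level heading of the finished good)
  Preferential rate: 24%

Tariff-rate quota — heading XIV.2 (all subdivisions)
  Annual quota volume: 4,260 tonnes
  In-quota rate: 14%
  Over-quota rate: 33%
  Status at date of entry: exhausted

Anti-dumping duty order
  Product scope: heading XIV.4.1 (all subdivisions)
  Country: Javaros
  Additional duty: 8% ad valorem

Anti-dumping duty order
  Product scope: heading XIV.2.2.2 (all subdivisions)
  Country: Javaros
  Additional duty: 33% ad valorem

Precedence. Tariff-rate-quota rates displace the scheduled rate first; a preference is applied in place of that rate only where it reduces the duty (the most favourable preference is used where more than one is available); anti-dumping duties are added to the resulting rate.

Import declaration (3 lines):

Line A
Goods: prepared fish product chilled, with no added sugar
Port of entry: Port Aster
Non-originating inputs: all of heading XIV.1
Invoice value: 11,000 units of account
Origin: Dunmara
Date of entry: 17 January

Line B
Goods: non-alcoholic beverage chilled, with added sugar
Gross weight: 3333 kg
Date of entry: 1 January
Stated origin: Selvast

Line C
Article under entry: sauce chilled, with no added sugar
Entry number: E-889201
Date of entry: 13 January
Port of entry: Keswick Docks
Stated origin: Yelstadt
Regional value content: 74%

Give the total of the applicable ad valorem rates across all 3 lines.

Line A: prepared fish product → XIV.4; chilled → XIV.4.3; with no added sugar → XIV.4.3.2. Scheduled 17%. Dunmara agreement on XIV.4.3: CTH met → 24% available; preference 24% not lower than 17% → no reduction. → 17%.
Line B: non-alcoholic beverage → XIV.3; chilled → XIV.3.1; with added sugar → XIV.3.1.2. Scheduled 2%. No special measure applies. → 2%.
Line C: sauce → XIV.2; chilled → XIV.2.2; with no added sugar → XIV.2.2.1. Scheduled 11%. quota on XIV.2 exhausted → over-quota 33%; Yelstadt agreement on XIV.4.1: XIV.2.2.1 not covered. → 33%.
Sum: 17% + 2% + 33% = 52%.

52%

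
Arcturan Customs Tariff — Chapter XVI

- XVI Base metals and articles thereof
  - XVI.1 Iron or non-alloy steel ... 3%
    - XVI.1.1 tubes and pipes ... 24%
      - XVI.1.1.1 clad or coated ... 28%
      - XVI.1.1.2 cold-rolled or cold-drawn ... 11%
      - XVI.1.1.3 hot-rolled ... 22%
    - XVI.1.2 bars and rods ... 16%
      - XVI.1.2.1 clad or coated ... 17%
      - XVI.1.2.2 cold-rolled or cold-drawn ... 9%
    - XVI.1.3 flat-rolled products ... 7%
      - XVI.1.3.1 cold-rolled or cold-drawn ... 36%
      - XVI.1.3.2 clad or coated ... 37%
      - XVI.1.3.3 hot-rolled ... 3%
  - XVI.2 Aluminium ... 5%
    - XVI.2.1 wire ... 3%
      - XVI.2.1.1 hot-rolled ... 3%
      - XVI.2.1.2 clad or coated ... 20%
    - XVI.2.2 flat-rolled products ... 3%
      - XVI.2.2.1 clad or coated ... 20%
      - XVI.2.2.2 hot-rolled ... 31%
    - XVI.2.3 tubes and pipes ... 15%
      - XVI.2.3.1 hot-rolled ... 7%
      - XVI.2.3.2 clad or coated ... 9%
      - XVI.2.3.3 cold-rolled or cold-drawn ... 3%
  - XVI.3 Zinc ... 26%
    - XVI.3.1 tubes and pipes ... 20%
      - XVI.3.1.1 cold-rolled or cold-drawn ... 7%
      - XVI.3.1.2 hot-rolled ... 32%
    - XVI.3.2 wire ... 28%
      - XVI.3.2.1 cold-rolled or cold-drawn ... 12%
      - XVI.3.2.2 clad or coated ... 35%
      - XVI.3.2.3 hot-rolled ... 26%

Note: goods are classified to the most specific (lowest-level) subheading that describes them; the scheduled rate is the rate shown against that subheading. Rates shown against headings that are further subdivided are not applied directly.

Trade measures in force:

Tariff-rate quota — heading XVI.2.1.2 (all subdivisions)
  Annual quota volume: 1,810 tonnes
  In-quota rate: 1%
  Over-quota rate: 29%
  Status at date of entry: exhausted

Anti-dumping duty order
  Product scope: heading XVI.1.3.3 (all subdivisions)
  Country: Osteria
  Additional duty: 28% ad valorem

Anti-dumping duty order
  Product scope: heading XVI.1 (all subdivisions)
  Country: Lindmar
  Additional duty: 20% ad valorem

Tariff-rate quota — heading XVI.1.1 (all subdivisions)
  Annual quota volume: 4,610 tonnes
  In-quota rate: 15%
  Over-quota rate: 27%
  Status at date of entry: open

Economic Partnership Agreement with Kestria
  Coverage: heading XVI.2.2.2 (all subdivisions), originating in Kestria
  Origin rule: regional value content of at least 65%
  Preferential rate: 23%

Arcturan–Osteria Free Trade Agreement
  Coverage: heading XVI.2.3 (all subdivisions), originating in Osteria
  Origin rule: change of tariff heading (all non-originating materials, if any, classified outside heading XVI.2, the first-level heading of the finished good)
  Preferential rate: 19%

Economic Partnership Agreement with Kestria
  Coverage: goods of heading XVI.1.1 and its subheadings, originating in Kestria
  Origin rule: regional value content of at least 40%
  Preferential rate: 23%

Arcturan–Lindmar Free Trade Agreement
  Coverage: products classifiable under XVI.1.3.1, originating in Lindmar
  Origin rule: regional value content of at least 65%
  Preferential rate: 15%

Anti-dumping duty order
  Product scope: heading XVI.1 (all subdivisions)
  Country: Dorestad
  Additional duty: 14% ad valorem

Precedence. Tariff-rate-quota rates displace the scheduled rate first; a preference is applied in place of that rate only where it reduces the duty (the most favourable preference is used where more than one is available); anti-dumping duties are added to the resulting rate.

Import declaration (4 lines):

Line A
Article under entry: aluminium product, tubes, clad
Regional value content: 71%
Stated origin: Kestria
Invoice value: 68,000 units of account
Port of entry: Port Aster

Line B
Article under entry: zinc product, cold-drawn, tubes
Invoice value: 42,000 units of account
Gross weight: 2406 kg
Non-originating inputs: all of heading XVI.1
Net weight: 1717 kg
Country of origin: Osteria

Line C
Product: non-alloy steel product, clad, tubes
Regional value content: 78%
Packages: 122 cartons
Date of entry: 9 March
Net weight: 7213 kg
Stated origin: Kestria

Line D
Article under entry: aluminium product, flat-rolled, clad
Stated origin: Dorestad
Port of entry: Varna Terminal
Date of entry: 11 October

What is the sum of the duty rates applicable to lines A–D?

51%

Line A: aluminium → XVI.2; tubes → XVI.2.3; clad → XVI.2.3.2. Scheduled 9%. Kestria agreement on XVI.2.2.2: XVI.2.3.2 not covered; Kestria agreement on XVI.1.1: XVI.2.3.2 not covered. → 9%.
Line B: zinc → XVI.3; tubes → XVI.3.1; cold-drawn → XVI.3.1.1. Scheduled 7%. Osteria agreement on XVI.2.3: XVI.3.1.1 not covered. → 7%.
Line C: non-alloy steel → XVI.1; tubes → XVI.1.1; clad → XVI.1.1.1. Scheduled 28%. quota on XVI.1.1 open → in-quota 15%; Kestria agreement on XVI.2.2.2: XVI.1.1.1 not covered; Kestria agreement on XVI.1.1: RVC ≥ 40% → 23% available; preference 23% not lower than 15% → no reduction. → 15%.
Line D: aluminium → XVI.2; flat-rolled → XVI.2.2; clad → XVI.2.2.1. Scheduled 20%. No special measure applies. → 20%.
Sum: 9% + 7% + 15% + 20% = 51%.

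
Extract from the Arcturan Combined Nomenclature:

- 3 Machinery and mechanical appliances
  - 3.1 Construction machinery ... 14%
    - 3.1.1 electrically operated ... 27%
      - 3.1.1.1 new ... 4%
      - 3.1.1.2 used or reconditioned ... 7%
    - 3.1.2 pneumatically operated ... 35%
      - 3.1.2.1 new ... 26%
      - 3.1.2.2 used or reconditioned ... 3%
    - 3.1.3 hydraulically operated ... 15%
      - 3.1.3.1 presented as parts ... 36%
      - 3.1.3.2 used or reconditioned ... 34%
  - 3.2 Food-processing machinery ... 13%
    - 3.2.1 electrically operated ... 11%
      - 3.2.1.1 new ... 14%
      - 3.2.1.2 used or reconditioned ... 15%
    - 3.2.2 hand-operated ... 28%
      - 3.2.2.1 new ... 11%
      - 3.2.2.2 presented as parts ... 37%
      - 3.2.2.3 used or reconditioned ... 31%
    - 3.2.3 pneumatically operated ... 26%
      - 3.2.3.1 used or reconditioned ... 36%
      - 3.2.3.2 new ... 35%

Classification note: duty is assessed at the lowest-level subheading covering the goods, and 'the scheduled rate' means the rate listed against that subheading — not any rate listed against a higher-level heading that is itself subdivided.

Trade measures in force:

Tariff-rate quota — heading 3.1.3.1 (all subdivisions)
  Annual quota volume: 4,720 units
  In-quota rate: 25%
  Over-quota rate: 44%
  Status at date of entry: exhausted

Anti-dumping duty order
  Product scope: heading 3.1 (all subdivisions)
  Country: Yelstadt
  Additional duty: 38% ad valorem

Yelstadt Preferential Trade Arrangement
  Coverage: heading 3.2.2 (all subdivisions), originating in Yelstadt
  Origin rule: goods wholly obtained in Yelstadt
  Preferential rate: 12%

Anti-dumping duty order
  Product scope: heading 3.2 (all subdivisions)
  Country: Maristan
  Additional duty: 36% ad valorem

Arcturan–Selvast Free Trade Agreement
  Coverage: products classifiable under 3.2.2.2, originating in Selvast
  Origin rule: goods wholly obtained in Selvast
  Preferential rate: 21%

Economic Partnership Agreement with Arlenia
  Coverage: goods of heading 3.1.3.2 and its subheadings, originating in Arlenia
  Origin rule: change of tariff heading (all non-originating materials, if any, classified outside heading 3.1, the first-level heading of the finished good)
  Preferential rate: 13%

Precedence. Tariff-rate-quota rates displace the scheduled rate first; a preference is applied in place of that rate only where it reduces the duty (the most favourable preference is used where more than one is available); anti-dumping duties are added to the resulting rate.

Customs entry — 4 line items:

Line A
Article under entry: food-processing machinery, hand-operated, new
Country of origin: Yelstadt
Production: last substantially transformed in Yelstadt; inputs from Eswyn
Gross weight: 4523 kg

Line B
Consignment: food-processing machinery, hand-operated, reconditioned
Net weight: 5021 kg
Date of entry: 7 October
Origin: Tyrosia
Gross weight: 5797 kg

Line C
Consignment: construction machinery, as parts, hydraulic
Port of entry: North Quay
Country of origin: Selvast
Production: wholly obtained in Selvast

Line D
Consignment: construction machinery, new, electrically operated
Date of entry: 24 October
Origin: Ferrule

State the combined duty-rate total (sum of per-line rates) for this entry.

Line A: food-processing → 3.2; hand-operated → 3.2.2; new → 3.2.2.1. Scheduled 11%. Yelstadt agreement on 3.2.2: not wholly obtained. → 11%.
Line B: food-processing → 3.2; hand-operated → 3.2.2; reconditioned → 3.2.2.3. Scheduled 31%. No special measure applies. → 31%.
Line C: construction → 3.1; hydraulic → 3.1.3; as parts → 3.1.3.1. Scheduled 36%. quota on 3.1.3.1 exhausted → over-quota 44%; Selvast agreement on 3.2.2.2: 3.1.3.1 not covered. → 44%.
Line D: construction → 3.1; electrically operated → 3.1.1; new → 3.1.1.1. Scheduled 4%. No special measure applies. → 4%.
Sum: 11% + 31% + 44% + 4% = 90%.

90%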